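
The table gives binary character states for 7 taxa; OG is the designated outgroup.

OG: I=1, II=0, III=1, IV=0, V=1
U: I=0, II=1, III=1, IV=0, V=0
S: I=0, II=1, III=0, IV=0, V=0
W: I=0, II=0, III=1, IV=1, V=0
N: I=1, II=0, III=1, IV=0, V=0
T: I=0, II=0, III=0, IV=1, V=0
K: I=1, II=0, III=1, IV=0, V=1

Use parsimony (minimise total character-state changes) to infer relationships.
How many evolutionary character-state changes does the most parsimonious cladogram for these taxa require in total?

Character polarity is set by the outgroup: the derived state is whichever differs from the outgroup's state, so for I, III, V the derived state is '0', and for the remaining characters it is '1'.
I (derived state '0') is shared by S, T, U, and W — a synapomorphy uniting that clade.
II: derived state '1' in S and U only — synapomorphy for {S, U}.
III groups S and T, which is incompatible with the clades supported by the remaining characters; treating it as convergent (homoplasy) costs fewer steps than any alternative tree.
IV (derived state '1') is shared by T and W — a synapomorphy uniting that clade.
V: derived state '0' in N, S, T, U, and W only — synapomorphy for {N, S, T, U, W}.
Most parsimonious ingroup topology: ((((U,S),(W,T)),N),K).
Changes per character on this tree: I: 1; II: 1; III: 2; IV: 1; V: 1.
Total = 6.

6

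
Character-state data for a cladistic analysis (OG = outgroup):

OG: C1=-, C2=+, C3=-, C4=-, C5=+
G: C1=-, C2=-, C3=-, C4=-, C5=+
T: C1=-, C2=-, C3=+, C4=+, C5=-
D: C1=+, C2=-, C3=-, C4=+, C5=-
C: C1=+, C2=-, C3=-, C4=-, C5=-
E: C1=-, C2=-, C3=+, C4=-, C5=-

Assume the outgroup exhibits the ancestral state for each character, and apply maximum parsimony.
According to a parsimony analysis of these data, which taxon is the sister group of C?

Character polarity is set by the outgroup: the derived state is whichever differs from the outgroup's state, so for C2, C5 the derived state is '-', and for the remaining characters it is '+'.
C1: derived state '+' in C and D only — synapomorphy for {C, D}.
All ingroup taxa share the derived state '-' for C2; it defines the ingroup but does not resolve relationships within it.
C3 (derived state '+') is shared by E and T — a synapomorphy uniting that clade.
C4 groups D and T, which is incompatible with the clades supported by the remaining characters; treating it as convergent (homoplasy) costs fewer steps than any alternative tree.
C5 (derived state '-') is shared by C, D, E, and T — a synapomorphy uniting that clade.
Most parsimonious ingroup topology: (G,((T,E),(D,C))).
C and D form a cherry on this tree, so they are sister taxa.

D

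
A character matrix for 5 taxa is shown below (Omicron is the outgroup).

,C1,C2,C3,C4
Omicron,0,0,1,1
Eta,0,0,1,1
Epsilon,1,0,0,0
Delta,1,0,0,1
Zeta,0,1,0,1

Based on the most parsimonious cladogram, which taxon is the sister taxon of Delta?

Epsilon

Character polarity is set by the outgroup: the derived state is whichever differs from the outgroup's state, so for C3, C4 the derived state is '0', and for the remaining characters it is '1'.
C1: derived state '1' in Delta and Epsilon only — synapomorphy for {Delta, Epsilon}.
C2: derived state '1' in Zeta only — an autapomorphy, so it tells us nothing about relationships among taxa.
C3 (derived state '0') is shared by Delta, Epsilon, and Zeta — a synapomorphy uniting that clade.
C4: derived state '0' in Epsilon only — an autapomorphy, so it tells us nothing about relationships among taxa.
Most parsimonious ingroup topology: (Eta,((Epsilon,Delta),Zeta)).
Delta and Epsilon form a cherry on this tree, so they are sister taxa.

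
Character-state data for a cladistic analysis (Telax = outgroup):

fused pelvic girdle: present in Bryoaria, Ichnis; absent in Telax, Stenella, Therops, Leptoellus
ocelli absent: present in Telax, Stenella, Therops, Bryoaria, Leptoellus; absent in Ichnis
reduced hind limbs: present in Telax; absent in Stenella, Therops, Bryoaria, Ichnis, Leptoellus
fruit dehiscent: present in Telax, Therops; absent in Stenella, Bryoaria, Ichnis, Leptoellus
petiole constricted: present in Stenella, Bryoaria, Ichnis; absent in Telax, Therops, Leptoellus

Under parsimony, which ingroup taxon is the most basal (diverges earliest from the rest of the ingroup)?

Therops

Character polarity is set by the outgroup: the derived state is whichever differs from the outgroup's state, so for ocelli absent, reduced hind limbs, fruit dehiscent the derived state is 'absent', and for the remaining characters it is 'present'.
fused pelvic girdle (derived state 'present') is shared by Bryoaria and Ichnis — a synapomorphy uniting that clade.
ocelli absent: derived state 'absent' in Ichnis only — an autapomorphy, so it tells us nothing about relationships among taxa.
reduced hind limbs (derived state 'absent') is shared by all ingroup taxa — unites the whole ingroup.
fruit dehiscent: derived state 'absent' in Bryoaria, Ichnis, Leptoellus, and Stenella only — synapomorphy for {Bryoaria, Ichnis, Leptoellus, Stenella}.
petiole constricted (derived state 'present') is shared by Bryoaria, Ichnis, and Stenella — a synapomorphy uniting that clade.
Most parsimonious ingroup topology: (((Stenella,(Bryoaria,Ichnis)),Leptoellus),Therops).
Therops is sister to the clade containing all other ingroup taxa, so it is the earliest-diverging (most basal) ingroup lineage.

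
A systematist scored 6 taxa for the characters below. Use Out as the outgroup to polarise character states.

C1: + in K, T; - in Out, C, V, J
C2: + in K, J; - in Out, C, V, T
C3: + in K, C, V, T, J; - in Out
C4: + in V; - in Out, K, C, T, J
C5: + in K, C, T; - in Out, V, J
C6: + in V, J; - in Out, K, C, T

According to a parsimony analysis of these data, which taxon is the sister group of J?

The outgroup has state '-' for every character, so '+' is the derived state throughout.
C1 (derived state '+') is shared by K and T — a synapomorphy uniting that clade.
C2 (state '+') occurs in J and K but conflicts with the nesting implied by the other characters — most parsimoniously interpreted as homoplasy.
All ingroup taxa share the derived state '+' for C3; it defines the ingroup but does not resolve relationships within it.
C4: derived state '+' in V only — an autapomorphy, so it tells us nothing about relationships among taxa.
C5: derived state '+' in C, K, and T only — synapomorphy for {C, K, T}.
C6 (derived state '+') is shared by J and V — a synapomorphy uniting that clade.
Most parsimonious ingroup topology: ((C,(T,K)),(J,V)).
J and V form a cherry on this tree, so they are sister taxa.

V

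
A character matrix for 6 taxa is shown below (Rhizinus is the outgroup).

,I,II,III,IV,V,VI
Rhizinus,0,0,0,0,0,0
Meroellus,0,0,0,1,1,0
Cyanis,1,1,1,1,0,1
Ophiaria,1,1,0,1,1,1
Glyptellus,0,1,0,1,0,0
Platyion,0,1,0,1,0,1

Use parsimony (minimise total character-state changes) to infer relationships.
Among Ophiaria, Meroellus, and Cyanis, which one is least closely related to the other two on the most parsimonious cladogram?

Meroellus

The outgroup has state '0' for every character, so '1' is the derived state throughout.
Only Cyanis and Ophiaria show the derived state '1' for I, supporting them as a clade.
Only Cyanis, Glyptellus, Ophiaria, and Platyion show the derived state '1' for II, supporting them as a clade.
III: derived state '1' in Cyanis only — an autapomorphy, so it tells us nothing about relationships among taxa.
All ingroup taxa share the derived state '1' for IV; it defines the ingroup but does not resolve relationships within it.
V (state '1') occurs in Meroellus and Ophiaria but conflicts with the nesting implied by the other characters — most parsimoniously interpreted as homoplasy.
Only Cyanis, Ophiaria, and Platyion show the derived state '1' for VI, supporting them as a clade.
Most parsimonious ingroup topology: (Meroellus,(((Cyanis,Ophiaria),Platyion),Glyptellus)).
Cyanis and Ophiaria share a more recent common ancestor with each other than either does with Meroellus, so Meroellus is the least closely related of the three.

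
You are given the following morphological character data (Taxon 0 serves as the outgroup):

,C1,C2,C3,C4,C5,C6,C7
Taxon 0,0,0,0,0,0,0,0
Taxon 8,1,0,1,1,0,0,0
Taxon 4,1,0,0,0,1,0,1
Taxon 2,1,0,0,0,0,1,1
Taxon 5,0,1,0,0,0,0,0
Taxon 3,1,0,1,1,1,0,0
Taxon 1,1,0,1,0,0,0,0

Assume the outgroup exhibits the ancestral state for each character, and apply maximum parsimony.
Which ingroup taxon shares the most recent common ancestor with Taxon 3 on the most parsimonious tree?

The outgroup has state '0' for every character, so '1' is the derived state throughout.
Only Taxon 1, Taxon 2, Taxon 3, Taxon 4, and Taxon 8 show the derived state '1' for C1, supporting them as a clade.
C2 (derived state '1') is unique to Taxon 5 (autapomorphy; uninformative for grouping).
Only Taxon 1, Taxon 3, and Taxon 8 show the derived state '1' for C3, supporting them as a clade.
Only Taxon 3 and Taxon 8 show the derived state '1' for C4, supporting them as a clade.
C5 groups Taxon 3 and Taxon 4, which is incompatible with the clades supported by the remaining characters; treating it as convergent (homoplasy) costs fewer steps than any alternative tree.
C6 (derived state '1') is unique to Taxon 2 (autapomorphy; uninformative for grouping).
C7 (derived state '1') is shared by Taxon 2 and Taxon 4 — a synapomorphy uniting that clade.
Most parsimonious ingroup topology: ((((Taxon 8,Taxon 3),Taxon 1),(Taxon 4,Taxon 2)),Taxon 5).
Taxon 3 and Taxon 8 form a cherry on this tree, so they are sister taxa.

Taxon 8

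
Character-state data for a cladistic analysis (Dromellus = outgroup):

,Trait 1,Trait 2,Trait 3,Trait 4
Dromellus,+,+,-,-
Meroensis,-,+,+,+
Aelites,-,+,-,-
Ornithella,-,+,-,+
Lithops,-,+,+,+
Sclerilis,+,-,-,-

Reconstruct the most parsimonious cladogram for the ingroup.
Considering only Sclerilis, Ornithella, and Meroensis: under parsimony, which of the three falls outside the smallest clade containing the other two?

Sclerilis

Character polarity is set by the outgroup: the derived state is whichever differs from the outgroup's state, so for Trait 1, Trait 2 the derived state is '-', and for the remaining characters it is '+'.
Trait 1 (derived state '-') is shared by Aelites, Lithops, Meroensis, and Ornithella — a synapomorphy uniting that clade.
Trait 2 (derived state '-') is unique to Sclerilis (autapomorphy; uninformative for grouping).
Only Lithops and Meroensis show the derived state '+' for Trait 3, supporting them as a clade.
Trait 4 (derived state '+') is shared by Lithops, Meroensis, and Ornithella — a synapomorphy uniting that clade.
Most parsimonious ingroup topology: ((((Meroensis,Lithops),Ornithella),Aelites),Sclerilis).
Meroensis and Ornithella share a more recent common ancestor with each other than either does with Sclerilis, so Sclerilis is the least closely related of the three.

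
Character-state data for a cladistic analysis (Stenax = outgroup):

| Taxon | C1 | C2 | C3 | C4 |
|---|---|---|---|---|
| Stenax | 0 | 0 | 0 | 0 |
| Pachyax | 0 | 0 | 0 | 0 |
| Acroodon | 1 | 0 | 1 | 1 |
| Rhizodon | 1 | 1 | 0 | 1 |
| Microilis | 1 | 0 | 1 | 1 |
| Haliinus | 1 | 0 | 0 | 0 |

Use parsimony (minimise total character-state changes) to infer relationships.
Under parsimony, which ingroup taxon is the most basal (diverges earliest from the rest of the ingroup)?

The outgroup has state '0' for every character, so '1' is the derived state throughout.
C1 (derived state '1') is shared by Acroodon, Haliinus, Microilis, and Rhizodon — a synapomorphy uniting that clade.
C2 (derived state '1') is unique to Rhizodon (autapomorphy; uninformative for grouping).
C3: derived state '1' in Acroodon and Microilis only — synapomorphy for {Acroodon, Microilis}.
Only Acroodon, Microilis, and Rhizodon show the derived state '1' for C4, supporting them as a clade.
Most parsimonious ingroup topology: (Pachyax,(((Acroodon,Microilis),Rhizodon),Haliinus)).
Pachyax is sister to the clade containing all other ingroup taxa, so it is the earliest-diverging (most basal) ingroup lineage.

Pachyax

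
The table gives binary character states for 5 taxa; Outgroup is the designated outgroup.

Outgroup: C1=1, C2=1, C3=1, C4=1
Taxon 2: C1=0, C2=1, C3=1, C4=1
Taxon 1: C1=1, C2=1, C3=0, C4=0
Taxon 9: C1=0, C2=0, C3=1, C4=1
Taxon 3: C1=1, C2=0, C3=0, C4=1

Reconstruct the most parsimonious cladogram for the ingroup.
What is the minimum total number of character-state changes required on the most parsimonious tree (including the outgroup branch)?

5

The outgroup has state '1' for every character, so '0' is the derived state throughout.
Only Taxon 2 and Taxon 9 show the derived state '0' for C1, supporting them as a clade.
C2 groups Taxon 3 and Taxon 9, which is incompatible with the clades supported by the remaining characters; treating it as convergent (homoplasy) costs fewer steps than any alternative tree.
C3: derived state '0' in Taxon 1 and Taxon 3 only — synapomorphy for {Taxon 1, Taxon 3}.
C4 (derived state '0') is unique to Taxon 1 (autapomorphy; uninformative for grouping).
Most parsimonious ingroup topology: ((Taxon 2,Taxon 9),(Taxon 1,Taxon 3)).
Changes per character on this tree: C1: 1; C2: 2; C3: 1; C4: 1.
Total = 5.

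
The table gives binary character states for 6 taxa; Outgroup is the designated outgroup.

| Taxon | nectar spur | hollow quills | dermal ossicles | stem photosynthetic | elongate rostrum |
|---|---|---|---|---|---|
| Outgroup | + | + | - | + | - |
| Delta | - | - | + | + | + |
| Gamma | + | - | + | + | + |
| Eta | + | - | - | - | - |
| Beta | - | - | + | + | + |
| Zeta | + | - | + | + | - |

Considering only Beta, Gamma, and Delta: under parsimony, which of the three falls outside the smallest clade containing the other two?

Character polarity is set by the outgroup: the derived state is whichever differs from the outgroup's state, so for nectar spur, hollow quills, stem photosynthetic the derived state is '-', and for the remaining characters it is '+'.
Only Beta and Delta show the derived state '-' for nectar spur, supporting them as a clade.
hollow quills (derived state '-') is shared by all ingroup taxa — unites the whole ingroup.
dermal ossicles (derived state '+') is shared by Beta, Delta, Gamma, and Zeta — a synapomorphy uniting that clade.
stem photosynthetic: derived state '-' in Eta only — an autapomorphy, so it tells us nothing about relationships among taxa.
elongate rostrum: derived state '+' in Beta, Delta, and Gamma only — synapomorphy for {Beta, Delta, Gamma}.
Most parsimonious ingroup topology: ((((Delta,Beta),Gamma),Zeta),Eta).
Beta and Delta share a more recent common ancestor with each other than either does with Gamma, so Gamma is the least closely related of the three.

Gamma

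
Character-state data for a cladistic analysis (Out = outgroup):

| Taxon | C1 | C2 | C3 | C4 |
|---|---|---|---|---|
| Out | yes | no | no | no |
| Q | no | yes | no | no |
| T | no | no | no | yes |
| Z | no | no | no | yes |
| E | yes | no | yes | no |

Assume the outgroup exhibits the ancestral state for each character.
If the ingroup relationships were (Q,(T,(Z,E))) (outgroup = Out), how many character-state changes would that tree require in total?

6

Map each character onto (Q,(T,(Z,E))) (rooted by Out) and count the minimum state changes it requires (Fitch parsimony):
C1: 2; C2: 1; C3: 1; C4: 2.
Total tree length = 6.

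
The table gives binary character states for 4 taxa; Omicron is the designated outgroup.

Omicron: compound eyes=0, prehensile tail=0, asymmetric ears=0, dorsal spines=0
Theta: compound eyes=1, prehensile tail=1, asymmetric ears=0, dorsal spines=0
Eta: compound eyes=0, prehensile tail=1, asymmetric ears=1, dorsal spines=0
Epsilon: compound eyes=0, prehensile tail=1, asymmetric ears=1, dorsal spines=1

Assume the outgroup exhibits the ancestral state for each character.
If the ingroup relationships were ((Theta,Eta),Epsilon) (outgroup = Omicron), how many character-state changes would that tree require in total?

Map each character onto ((Theta,Eta),Epsilon) (rooted by Omicron) and count the minimum state changes it requires (Fitch parsimony):
compound eyes: 1; prehensile tail: 1; asymmetric ears: 2; dorsal spines: 1.
Total tree length = 5.

5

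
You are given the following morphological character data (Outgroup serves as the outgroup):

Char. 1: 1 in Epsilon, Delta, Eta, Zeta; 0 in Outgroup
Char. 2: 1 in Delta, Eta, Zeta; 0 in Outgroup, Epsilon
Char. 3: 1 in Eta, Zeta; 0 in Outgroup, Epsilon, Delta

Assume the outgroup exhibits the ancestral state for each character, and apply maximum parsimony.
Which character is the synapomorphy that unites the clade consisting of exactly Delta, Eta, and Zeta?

The outgroup has state '0' for every character, so '1' is the derived state throughout.
Char. 1 (derived state '1') is shared by all ingroup taxa — unites the whole ingroup.
Char. 2 (derived state '1') is shared by Delta, Eta, and Zeta — a synapomorphy uniting that clade.
Only Eta and Zeta show the derived state '1' for Char. 3, supporting them as a clade.
Most parsimonious ingroup topology: (Epsilon,(Delta,(Eta,Zeta))).
The clade {Delta, Eta, Zeta} is supported by Char. 2: its derived state '1' occurs in exactly those taxa and in no other taxon (including the outgroup).

Char. 2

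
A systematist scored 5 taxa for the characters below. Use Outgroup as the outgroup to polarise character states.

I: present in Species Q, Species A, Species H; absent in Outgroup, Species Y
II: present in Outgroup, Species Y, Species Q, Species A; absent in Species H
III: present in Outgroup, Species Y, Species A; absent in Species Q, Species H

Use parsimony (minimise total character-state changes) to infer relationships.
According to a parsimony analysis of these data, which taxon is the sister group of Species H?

Species Q

Character polarity is set by the outgroup: the derived state is whichever differs from the outgroup's state, so for II, III the derived state is 'absent', and for the remaining characters it is 'present'.
I: derived state 'present' in Species A, Species H, and Species Q only — synapomorphy for {Species A, Species H, Species Q}.
II (derived state 'absent') is unique to Species H (autapomorphy; uninformative for grouping).
III (derived state 'absent') is shared by Species H and Species Q — a synapomorphy uniting that clade.
Most parsimonious ingroup topology: ((Species A,(Species Q,Species H)),Species Y).
Species H and Species Q form a cherry on this tree, so they are sister taxa.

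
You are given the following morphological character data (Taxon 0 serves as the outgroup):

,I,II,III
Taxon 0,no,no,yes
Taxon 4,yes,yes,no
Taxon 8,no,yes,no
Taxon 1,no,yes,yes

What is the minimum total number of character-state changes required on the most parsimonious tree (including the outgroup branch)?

Character polarity is set by the outgroup: the derived state is whichever differs from the outgroup's state, so for III the derived state is 'no', and for the remaining characters it is 'yes'.
I: derived state 'yes' in Taxon 4 only — an autapomorphy, so it tells us nothing about relationships among taxa.
II (derived state 'yes') is shared by all ingroup taxa — unites the whole ingroup.
III: derived state 'no' in Taxon 4 and Taxon 8 only — synapomorphy for {Taxon 4, Taxon 8}.
Most parsimonious ingroup topology: ((Taxon 4,Taxon 8),Taxon 1).
Changes per character on this tree: I: 1; II: 1; III: 1.
Total = 3.

3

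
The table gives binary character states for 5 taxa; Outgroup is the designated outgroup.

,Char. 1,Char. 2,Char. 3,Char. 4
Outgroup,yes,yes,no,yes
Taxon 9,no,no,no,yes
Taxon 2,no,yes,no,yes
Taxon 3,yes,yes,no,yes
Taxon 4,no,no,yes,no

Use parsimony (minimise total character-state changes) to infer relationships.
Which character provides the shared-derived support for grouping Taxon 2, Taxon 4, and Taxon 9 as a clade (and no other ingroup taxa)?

Character polarity is set by the outgroup: the derived state is whichever differs from the outgroup's state, so for Char. 1, Char. 2, Char. 4 the derived state is 'no', and for the remaining characters it is 'yes'.
Char. 1 (derived state 'no') is shared by Taxon 2, Taxon 4, and Taxon 9 — a synapomorphy uniting that clade.
Char. 2: derived state 'no' in Taxon 4 and Taxon 9 only — synapomorphy for {Taxon 4, Taxon 9}.
Char. 3 (derived state 'yes') is unique to Taxon 4 (autapomorphy; uninformative for grouping).
Char. 4 (derived state 'no') is unique to Taxon 4 (autapomorphy; uninformative for grouping).
Most parsimonious ingroup topology: (((Taxon 9,Taxon 4),Taxon 2),Taxon 3).
The clade {Taxon 2, Taxon 4, Taxon 9} is supported by Char. 1: its derived state 'no' occurs in exactly those taxa and in no other taxon (including the outgroup).

Char. 1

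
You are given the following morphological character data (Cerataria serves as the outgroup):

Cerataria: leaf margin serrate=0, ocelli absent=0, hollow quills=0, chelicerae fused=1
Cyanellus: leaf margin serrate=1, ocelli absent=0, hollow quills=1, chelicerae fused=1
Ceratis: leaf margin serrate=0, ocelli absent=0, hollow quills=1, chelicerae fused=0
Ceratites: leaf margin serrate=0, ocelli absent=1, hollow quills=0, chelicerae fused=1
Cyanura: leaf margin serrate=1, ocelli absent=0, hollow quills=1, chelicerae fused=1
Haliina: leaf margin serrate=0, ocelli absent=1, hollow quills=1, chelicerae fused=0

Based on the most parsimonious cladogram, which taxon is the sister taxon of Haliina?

Character polarity is set by the outgroup: the derived state is whichever differs from the outgroup's state, so for chelicerae fused the derived state is '0', and for the remaining characters it is '1'.
Only Cyanellus and Cyanura show the derived state '1' for leaf margin serrate, supporting them as a clade.
ocelli absent (state '1') occurs in Ceratites and Haliina but conflicts with the nesting implied by the other characters — most parsimoniously interpreted as homoplasy.
hollow quills (derived state '1') is shared by Ceratis, Cyanellus, Cyanura, and Haliina — a synapomorphy uniting that clade.
chelicerae fused: derived state '0' in Ceratis and Haliina only — synapomorphy for {Ceratis, Haliina}.
Most parsimonious ingroup topology: (((Haliina,Ceratis),(Cyanura,Cyanellus)),Ceratites).
Haliina and Ceratis form a cherry on this tree, so they are sister taxa.

Ceratis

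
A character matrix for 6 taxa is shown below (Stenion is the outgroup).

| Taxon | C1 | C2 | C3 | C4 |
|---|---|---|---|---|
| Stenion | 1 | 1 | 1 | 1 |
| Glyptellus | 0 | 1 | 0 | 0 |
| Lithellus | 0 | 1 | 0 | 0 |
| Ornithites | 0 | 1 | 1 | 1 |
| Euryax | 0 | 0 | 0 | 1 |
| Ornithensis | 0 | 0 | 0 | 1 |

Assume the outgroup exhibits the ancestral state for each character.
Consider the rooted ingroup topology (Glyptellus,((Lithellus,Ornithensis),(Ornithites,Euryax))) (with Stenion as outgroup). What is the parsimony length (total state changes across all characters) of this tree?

Map each character onto (Glyptellus,((Lithellus,Ornithensis),(Ornithites,Euryax))) (rooted by Stenion) and count the minimum state changes it requires (Fitch parsimony):
C1: 1; C2: 2; C3: 2; C4: 2.
Total tree length = 7.

7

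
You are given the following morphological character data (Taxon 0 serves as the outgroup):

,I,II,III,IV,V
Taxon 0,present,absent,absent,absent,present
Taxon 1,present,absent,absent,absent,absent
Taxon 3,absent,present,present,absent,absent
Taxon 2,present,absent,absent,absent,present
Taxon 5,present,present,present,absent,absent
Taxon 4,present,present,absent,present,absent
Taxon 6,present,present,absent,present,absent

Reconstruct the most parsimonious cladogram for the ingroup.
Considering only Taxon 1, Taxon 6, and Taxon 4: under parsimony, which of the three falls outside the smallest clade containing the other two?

Character polarity is set by the outgroup: the derived state is whichever differs from the outgroup's state, so for I, V the derived state is 'absent', and for the remaining characters it is 'present'.
I (derived state 'absent') is unique to Taxon 3 (autapomorphy; uninformative for grouping).
II: derived state 'present' in Taxon 3, Taxon 4, Taxon 5, and Taxon 6 only — synapomorphy for {Taxon 3, Taxon 4, Taxon 5, Taxon 6}.
III: derived state 'present' in Taxon 3 and Taxon 5 only — synapomorphy for {Taxon 3, Taxon 5}.
Only Taxon 4 and Taxon 6 show the derived state 'present' for IV, supporting them as a clade.
V (derived state 'absent') is shared by Taxon 1, Taxon 3, Taxon 4, Taxon 5, and Taxon 6 — a synapomorphy uniting that clade.
Most parsimonious ingroup topology: ((Taxon 1,((Taxon 3,Taxon 5),(Taxon 4,Taxon 6))),Taxon 2).
Taxon 6 and Taxon 4 share a more recent common ancestor with each other than either does with Taxon 1, so Taxon 1 is the least closely related of the three.

Taxon 1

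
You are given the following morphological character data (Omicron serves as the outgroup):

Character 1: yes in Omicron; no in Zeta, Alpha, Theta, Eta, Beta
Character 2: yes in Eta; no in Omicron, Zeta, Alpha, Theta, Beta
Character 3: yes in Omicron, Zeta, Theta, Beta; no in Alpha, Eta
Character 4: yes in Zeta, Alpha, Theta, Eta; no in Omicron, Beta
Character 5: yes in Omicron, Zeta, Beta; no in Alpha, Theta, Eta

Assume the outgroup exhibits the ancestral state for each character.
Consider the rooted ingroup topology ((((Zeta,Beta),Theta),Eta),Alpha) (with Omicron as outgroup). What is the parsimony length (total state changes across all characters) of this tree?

Map each character onto ((((Zeta,Beta),Theta),Eta),Alpha) (rooted by Omicron) and count the minimum state changes it requires (Fitch parsimony):
Character 1: 1; Character 2: 1; Character 3: 2; Character 4: 2; Character 5: 2.
Total tree length = 8.

8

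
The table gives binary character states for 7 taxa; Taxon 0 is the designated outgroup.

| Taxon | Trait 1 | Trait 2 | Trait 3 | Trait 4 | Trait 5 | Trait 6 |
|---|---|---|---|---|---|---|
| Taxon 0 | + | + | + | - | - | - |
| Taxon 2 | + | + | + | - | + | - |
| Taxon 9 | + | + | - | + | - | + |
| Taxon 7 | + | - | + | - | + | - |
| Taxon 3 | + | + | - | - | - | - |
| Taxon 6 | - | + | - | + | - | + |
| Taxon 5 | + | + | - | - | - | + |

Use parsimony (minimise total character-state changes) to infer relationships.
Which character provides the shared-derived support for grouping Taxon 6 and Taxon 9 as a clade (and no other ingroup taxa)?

Character polarity is set by the outgroup: the derived state is whichever differs from the outgroup's state, so for Trait 1, Trait 2, Trait 3 the derived state is '-', and for the remaining characters it is '+'.
Trait 1: derived state '-' in Taxon 6 only — an autapomorphy, so it tells us nothing about relationships among taxa.
Trait 2: derived state '-' in Taxon 7 only — an autapomorphy, so it tells us nothing about relationships among taxa.
Only Taxon 3, Taxon 5, Taxon 6, and Taxon 9 show the derived state '-' for Trait 3, supporting them as a clade.
Trait 4 (derived state '+') is shared by Taxon 6 and Taxon 9 — a synapomorphy uniting that clade.
Trait 5 (derived state '+') is shared by Taxon 2 and Taxon 7 — a synapomorphy uniting that clade.
Only Taxon 5, Taxon 6, and Taxon 9 show the derived state '+' for Trait 6, supporting them as a clade.
Most parsimonious ingroup topology: ((Taxon 2,Taxon 7),(((Taxon 9,Taxon 6),Taxon 5),Taxon 3)).
The clade {Taxon 6, Taxon 9} is supported by Trait 4: its derived state '+' occurs in exactly those taxa and in no other taxon (including the outgroup).

Trait 4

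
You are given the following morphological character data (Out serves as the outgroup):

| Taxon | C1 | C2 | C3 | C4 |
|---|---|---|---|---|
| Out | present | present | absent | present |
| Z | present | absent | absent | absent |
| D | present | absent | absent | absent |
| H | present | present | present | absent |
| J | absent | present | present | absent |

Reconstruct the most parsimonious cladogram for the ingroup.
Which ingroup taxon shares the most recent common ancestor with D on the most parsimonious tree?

Character polarity is set by the outgroup: the derived state is whichever differs from the outgroup's state, so for C1, C2, C4 the derived state is 'absent', and for the remaining characters it is 'present'.
C1 (derived state 'absent') is unique to J (autapomorphy; uninformative for grouping).
C2 (derived state 'absent') is shared by D and Z — a synapomorphy uniting that clade.
Only H and J show the derived state 'present' for C3, supporting them as a clade.
All ingroup taxa share the derived state 'absent' for C4; it defines the ingroup but does not resolve relationships within it.
Most parsimonious ingroup topology: ((Z,D),(H,J)).
D and Z form a cherry on this tree, so they are sister taxa.

Z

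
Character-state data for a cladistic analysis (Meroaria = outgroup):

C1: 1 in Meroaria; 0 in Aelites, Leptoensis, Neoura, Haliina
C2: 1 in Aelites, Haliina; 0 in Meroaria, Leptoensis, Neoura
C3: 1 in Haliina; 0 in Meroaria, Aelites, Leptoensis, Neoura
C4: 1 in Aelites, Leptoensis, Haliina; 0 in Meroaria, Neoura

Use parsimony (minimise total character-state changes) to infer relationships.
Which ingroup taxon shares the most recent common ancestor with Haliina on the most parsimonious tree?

Aelites

Character polarity is set by the outgroup: the derived state is whichever differs from the outgroup's state, so for C1 the derived state is '0', and for the remaining characters it is '1'.
C1 (derived state '0') is shared by all ingroup taxa — unites the whole ingroup.
C2 (derived state '1') is shared by Aelites and Haliina — a synapomorphy uniting that clade.
C3: derived state '1' in Haliina only — an autapomorphy, so it tells us nothing about relationships among taxa.
C4: derived state '1' in Aelites, Haliina, and Leptoensis only — synapomorphy for {Aelites, Haliina, Leptoensis}.
Most parsimonious ingroup topology: (((Aelites,Haliina),Leptoensis),Neoura).
Haliina and Aelites form a cherry on this tree, so they are sister taxa.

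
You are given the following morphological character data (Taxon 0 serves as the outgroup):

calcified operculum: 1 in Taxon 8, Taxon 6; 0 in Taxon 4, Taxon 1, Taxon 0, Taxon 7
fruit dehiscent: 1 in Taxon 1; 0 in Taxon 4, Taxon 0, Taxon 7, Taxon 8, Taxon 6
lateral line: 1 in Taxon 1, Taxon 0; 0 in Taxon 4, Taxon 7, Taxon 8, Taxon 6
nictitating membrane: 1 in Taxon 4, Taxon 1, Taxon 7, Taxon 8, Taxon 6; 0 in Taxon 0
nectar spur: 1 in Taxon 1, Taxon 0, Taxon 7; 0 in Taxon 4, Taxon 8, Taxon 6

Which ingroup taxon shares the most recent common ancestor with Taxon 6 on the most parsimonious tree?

Taxon 8

Character polarity is set by the outgroup: the derived state is whichever differs from the outgroup's state, so for lateral line, nectar spur the derived state is '0', and for the remaining characters it is '1'.
calcified operculum (derived state '1') is shared by Taxon 6 and Taxon 8 — a synapomorphy uniting that clade.
fruit dehiscent (derived state '1') is unique to Taxon 1 (autapomorphy; uninformative for grouping).
lateral line (derived state '0') is shared by Taxon 4, Taxon 6, Taxon 7, and Taxon 8 — a synapomorphy uniting that clade.
All ingroup taxa share the derived state '1' for nictitating membrane; it defines the ingroup but does not resolve relationships within it.
nectar spur (derived state '0') is shared by Taxon 4, Taxon 6, and Taxon 8 — a synapomorphy uniting that clade.
Most parsimonious ingroup topology: (Taxon 1,(((Taxon 6,Taxon 8),Taxon 4),Taxon 7)).
Taxon 6 and Taxon 8 form a cherry on this tree, so they are sister taxa.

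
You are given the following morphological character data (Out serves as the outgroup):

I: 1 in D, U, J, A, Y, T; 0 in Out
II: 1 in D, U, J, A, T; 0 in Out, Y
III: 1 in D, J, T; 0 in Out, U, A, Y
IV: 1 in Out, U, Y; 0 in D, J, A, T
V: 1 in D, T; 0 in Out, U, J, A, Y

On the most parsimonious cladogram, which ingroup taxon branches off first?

Y

Character polarity is set by the outgroup: the derived state is whichever differs from the outgroup's state, so for IV the derived state is '0', and for the remaining characters it is '1'.
I (derived state '1') is shared by all ingroup taxa — unites the whole ingroup.
II (derived state '1') is shared by A, D, J, T, and U — a synapomorphy uniting that clade.
Only D, J, and T show the derived state '1' for III, supporting them as a clade.
IV: derived state '0' in A, D, J, and T only — synapomorphy for {A, D, J, T}.
V (derived state '1') is shared by D and T — a synapomorphy uniting that clade.
Most parsimonious ingroup topology: (((((D,T),J),A),U),Y).
Y is sister to the clade containing all other ingroup taxa, so it is the earliest-diverging (most basal) ingroup lineage.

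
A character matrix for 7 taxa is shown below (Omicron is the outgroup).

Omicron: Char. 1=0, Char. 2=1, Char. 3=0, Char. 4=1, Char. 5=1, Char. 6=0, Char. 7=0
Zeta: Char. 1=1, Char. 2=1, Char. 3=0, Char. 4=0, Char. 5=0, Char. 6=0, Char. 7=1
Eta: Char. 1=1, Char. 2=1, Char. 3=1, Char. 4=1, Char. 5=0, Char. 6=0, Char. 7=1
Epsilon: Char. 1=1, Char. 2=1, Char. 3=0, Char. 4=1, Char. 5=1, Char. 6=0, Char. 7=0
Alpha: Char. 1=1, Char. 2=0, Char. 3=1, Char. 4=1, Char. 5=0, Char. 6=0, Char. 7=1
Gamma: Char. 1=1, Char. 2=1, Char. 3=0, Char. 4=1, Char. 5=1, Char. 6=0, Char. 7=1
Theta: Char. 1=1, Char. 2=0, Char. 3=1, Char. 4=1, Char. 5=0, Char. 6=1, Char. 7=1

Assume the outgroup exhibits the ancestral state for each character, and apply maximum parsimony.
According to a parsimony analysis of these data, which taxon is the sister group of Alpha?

Theta

Character polarity is set by the outgroup: the derived state is whichever differs from the outgroup's state, so for Char. 2, Char. 4, Char. 5 the derived state is '0', and for the remaining characters it is '1'.
All ingroup taxa share the derived state '1' for Char. 1; it defines the ingroup but does not resolve relationships within it.
Only Alpha and Theta show the derived state '0' for Char. 2, supporting them as a clade.
Char. 3: derived state '1' in Alpha, Eta, and Theta only — synapomorphy for {Alpha, Eta, Theta}.
Char. 4: derived state '0' in Zeta only — an autapomorphy, so it tells us nothing about relationships among taxa.
Char. 5: derived state '0' in Alpha, Eta, Theta, and Zeta only — synapomorphy for {Alpha, Eta, Theta, Zeta}.
Char. 6 (derived state '1') is unique to Theta (autapomorphy; uninformative for grouping).
Only Alpha, Eta, Gamma, Theta, and Zeta show the derived state '1' for Char. 7, supporting them as a clade.
Most parsimonious ingroup topology: (((((Theta,Alpha),Eta),Zeta),Gamma),Epsilon).
Alpha and Theta form a cherry on this tree, so they are sister taxa.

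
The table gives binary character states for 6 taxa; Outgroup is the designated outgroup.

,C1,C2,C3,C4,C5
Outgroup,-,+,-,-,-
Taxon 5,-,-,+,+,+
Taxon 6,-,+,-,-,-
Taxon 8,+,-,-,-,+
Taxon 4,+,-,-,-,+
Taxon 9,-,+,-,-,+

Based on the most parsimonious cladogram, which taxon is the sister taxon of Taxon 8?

Taxon 4

Character polarity is set by the outgroup: the derived state is whichever differs from the outgroup's state, so for C2 the derived state is '-', and for the remaining characters it is '+'.
C1: derived state '+' in Taxon 4 and Taxon 8 only — synapomorphy for {Taxon 4, Taxon 8}.
Only Taxon 4, Taxon 5, and Taxon 8 show the derived state '-' for C2, supporting them as a clade.
C3 (derived state '+') is unique to Taxon 5 (autapomorphy; uninformative for grouping).
C4 (derived state '+') is unique to Taxon 5 (autapomorphy; uninformative for grouping).
Only Taxon 4, Taxon 5, Taxon 8, and Taxon 9 show the derived state '+' for C5, supporting them as a clade.
Most parsimonious ingroup topology: (((Taxon 5,(Taxon 8,Taxon 4)),Taxon 9),Taxon 6).
Taxon 8 and Taxon 4 form a cherry on this tree, so they are sister taxa.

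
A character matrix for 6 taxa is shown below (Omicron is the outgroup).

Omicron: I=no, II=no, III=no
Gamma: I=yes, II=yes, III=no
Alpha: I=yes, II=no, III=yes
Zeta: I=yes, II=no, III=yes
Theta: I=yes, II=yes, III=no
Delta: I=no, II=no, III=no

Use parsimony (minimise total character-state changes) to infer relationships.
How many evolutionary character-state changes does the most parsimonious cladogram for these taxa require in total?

The outgroup has state 'no' for every character, so 'yes' is the derived state throughout.
I: derived state 'yes' in Alpha, Gamma, Theta, and Zeta only — synapomorphy for {Alpha, Gamma, Theta, Zeta}.
II (derived state 'yes') is shared by Gamma and Theta — a synapomorphy uniting that clade.
Only Alpha and Zeta show the derived state 'yes' for III, supporting them as a clade.
Most parsimonious ingroup topology: (((Gamma,Theta),(Alpha,Zeta)),Delta).
Changes per character on this tree: I: 1; II: 1; III: 1.
Total = 3.

3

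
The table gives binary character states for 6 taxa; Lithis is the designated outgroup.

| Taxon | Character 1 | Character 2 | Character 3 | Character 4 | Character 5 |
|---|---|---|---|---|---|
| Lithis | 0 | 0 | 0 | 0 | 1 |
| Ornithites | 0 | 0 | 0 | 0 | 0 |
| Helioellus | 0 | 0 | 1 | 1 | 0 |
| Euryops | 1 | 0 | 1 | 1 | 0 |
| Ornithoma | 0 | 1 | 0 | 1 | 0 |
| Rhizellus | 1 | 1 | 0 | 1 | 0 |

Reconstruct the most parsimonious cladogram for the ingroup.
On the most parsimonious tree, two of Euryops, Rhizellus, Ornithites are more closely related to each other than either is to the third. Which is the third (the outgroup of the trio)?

Ornithites

Character polarity is set by the outgroup: the derived state is whichever differs from the outgroup's state, so for Character 5 the derived state is '0', and for the remaining characters it is '1'.
Character 1 groups Euryops and Rhizellus, which is incompatible with the clades supported by the remaining characters; treating it as convergent (homoplasy) costs fewer steps than any alternative tree.
Only Ornithoma and Rhizellus show the derived state '1' for Character 2, supporting them as a clade.
Character 3: derived state '1' in Euryops and Helioellus only — synapomorphy for {Euryops, Helioellus}.
Character 4 (derived state '1') is shared by Euryops, Helioellus, Ornithoma, and Rhizellus — a synapomorphy uniting that clade.
All ingroup taxa share the derived state '0' for Character 5; it defines the ingroup but does not resolve relationships within it.
Most parsimonious ingroup topology: (Ornithites,((Helioellus,Euryops),(Ornithoma,Rhizellus))).
Rhizellus and Euryops share a more recent common ancestor with each other than either does with Ornithites, so Ornithites is the least closely related of the three.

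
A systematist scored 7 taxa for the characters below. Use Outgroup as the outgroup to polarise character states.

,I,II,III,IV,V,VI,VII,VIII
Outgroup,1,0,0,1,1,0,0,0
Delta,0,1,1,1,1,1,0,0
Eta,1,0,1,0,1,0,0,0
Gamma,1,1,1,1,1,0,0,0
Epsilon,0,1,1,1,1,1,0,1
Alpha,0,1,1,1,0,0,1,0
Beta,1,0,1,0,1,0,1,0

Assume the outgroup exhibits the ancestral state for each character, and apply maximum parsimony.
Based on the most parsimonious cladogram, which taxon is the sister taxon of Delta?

Epsilon

Character polarity is set by the outgroup: the derived state is whichever differs from the outgroup's state, so for I, IV, V the derived state is '0', and for the remaining characters it is '1'.
I (derived state '0') is shared by Alpha, Delta, and Epsilon — a synapomorphy uniting that clade.
II (derived state '1') is shared by Alpha, Delta, Epsilon, and Gamma — a synapomorphy uniting that clade.
All ingroup taxa share the derived state '1' for III; it defines the ingroup but does not resolve relationships within it.
Only Beta and Eta show the derived state '0' for IV, supporting them as a clade.
V: derived state '0' in Alpha only — an autapomorphy, so it tells us nothing about relationships among taxa.
Only Delta and Epsilon show the derived state '1' for VI, supporting them as a clade.
VII (state '1') occurs in Alpha and Beta but conflicts with the nesting implied by the other characters — most parsimoniously interpreted as homoplasy.
VIII (derived state '1') is unique to Epsilon (autapomorphy; uninformative for grouping).
Most parsimonious ingroup topology: ((((Delta,Epsilon),Alpha),Gamma),(Eta,Beta)).
Delta and Epsilon form a cherry on this tree, so they are sister taxa.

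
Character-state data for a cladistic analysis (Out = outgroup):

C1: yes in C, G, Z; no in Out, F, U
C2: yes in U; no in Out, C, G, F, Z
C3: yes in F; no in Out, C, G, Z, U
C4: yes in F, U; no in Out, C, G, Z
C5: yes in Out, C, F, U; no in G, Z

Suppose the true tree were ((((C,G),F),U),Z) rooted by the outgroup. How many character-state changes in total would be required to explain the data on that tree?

Map each character onto ((((C,G),F),U),Z) (rooted by Out) and count the minimum state changes it requires (Fitch parsimony):
C1: 2; C2: 1; C3: 1; C4: 2; C5: 2.
Total tree length = 8.

8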